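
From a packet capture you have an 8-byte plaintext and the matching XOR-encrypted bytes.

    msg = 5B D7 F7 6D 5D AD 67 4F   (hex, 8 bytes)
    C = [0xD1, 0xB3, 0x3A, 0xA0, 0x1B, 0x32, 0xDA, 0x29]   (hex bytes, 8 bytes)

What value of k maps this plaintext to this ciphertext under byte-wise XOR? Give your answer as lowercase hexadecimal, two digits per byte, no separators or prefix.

Since C = msg ⊕ k, XORing both sides with msg gives k = msg ⊕ C.
 91 xor 209 = 138
215 xor 179 = 100
247 xor  58 = 205
109 xor 160 = 205
 93 xor  27 =  70
173 xor  50 = 159
103 xor 218 = 189
 79 xor  41 = 102

8a64cdcd469fbd66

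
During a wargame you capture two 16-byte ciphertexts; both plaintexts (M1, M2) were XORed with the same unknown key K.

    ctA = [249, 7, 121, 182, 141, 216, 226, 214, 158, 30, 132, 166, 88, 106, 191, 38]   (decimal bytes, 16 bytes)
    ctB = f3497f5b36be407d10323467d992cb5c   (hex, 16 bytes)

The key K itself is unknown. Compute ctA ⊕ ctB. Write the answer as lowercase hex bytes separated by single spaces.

0a 4e 06 ed bb 66 a2 ab 8e 2c b0 c1 81 f8 74 7a

ctA ⊕ ctB = (M1 ⊕ K) ⊕ (M2 ⊕ K) = M1 ⊕ M2 — the shared key cancels under XOR.
byte 0: 249 ^ 243 =  10
byte 1:   7 ^  73 =  78
byte 2: 121 ^ 127 =   6
byte 3: 182 ^  91 = 237
byte 4: 141 ^  54 = 187
byte 5: 216 ^ 190 = 102
byte 6: 226 ^  64 = 162
byte 7: 214 ^ 125 = 171
byte 8: 158 ^  16 = 142
byte 9:  30 ^  50 =  44
byte 10: 132 ^  52 = 176
byte 11: 166 ^ 103 = 193
byte 12:  88 ^ 217 = 129
byte 13: 106 ^ 146 = 248
byte 14: 191 ^ 203 = 116
byte 15:  38 ^  92 = 122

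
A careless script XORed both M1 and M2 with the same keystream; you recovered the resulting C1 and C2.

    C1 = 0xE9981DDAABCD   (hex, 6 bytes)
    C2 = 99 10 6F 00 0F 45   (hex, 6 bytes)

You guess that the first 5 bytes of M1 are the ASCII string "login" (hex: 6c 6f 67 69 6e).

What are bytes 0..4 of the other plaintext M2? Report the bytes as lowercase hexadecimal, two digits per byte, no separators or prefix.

1ce715b3ca

First, C1 ⊕ C2 = (M1 ⊕ K) ⊕ (M2 ⊕ K) = M1 ⊕ M2, so the key drops out. Then M2 = (M1 ⊕ M2) ⊕ M1 over the first 5 bytes.
byte 0: (e9 XOR 99) XOR 6c = 70 XOR 6c = 1c
byte 1: (98 XOR 10) XOR 6f = 88 XOR 6f = e7
byte 2: (1d XOR 6f) XOR 67 = 72 XOR 67 = 15
byte 3: (da XOR 00) XOR 69 = da XOR 69 = b3
byte 4: (ab XOR 0f) XOR 6e = a4 XOR 6e = ca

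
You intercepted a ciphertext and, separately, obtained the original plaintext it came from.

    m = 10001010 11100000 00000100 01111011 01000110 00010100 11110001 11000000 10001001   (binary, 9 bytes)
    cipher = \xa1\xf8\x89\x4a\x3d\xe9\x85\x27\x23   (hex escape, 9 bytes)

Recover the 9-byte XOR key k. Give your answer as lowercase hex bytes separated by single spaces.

Since cipher = m ⊕ k, XORing both sides with m gives k = m ⊕ cipher.
10001010 ^ 10100001 = 00101011
11100000 ^ 11111000 = 00011000
00000100 ^ 10001001 = 10001101
01111011 ^ 01001010 = 00110001
01000110 ^ 00111101 = 01111011
00010100 ^ 11101001 = 11111101
11110001 ^ 10000101 = 01110100
11000000 ^ 00100111 = 11100111
10001001 ^ 00100011 = 10101010

2b 18 8d 31 7b fd 74 e7 aa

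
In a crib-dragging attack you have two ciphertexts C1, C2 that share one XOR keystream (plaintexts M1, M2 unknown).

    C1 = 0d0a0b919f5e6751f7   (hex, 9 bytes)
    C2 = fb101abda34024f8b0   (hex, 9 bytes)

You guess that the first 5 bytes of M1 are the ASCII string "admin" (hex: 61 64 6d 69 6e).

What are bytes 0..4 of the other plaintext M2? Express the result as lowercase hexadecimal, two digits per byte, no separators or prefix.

First, C1 ⊕ C2 = (M1 ⊕ K) ⊕ (M2 ⊕ K) = M1 ⊕ M2, so the key drops out. Then M2 = (M1 ⊕ M2) ⊕ M1 over the first 5 bytes.
byte 0: (0d xor fb) xor 61 = f6 xor 61 = 97
byte 1: (0a xor 10) xor 64 = 1a xor 64 = 7e
byte 2: (0b xor 1a) xor 6d = 11 xor 6d = 7c
byte 3: (91 xor bd) xor 69 = 2c xor 69 = 45
byte 4: (9f xor a3) xor 6e = 3c xor 6e = 52

977e7c4552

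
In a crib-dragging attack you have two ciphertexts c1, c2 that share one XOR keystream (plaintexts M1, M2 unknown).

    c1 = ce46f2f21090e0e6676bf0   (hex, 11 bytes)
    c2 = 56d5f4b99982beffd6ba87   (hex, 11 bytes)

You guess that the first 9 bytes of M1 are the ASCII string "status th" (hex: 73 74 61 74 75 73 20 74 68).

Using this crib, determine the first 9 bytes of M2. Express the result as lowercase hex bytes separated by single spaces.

eb e7 67 3f fc 61 7e 6d d9

First, c1 ⊕ c2 = (M1 ⊕ K) ⊕ (M2 ⊕ K) = M1 ⊕ M2, so the key drops out. Then M2 = (M1 ⊕ M2) ⊕ M1 over the first 9 bytes.
byte 0: (ce XOR 56) XOR 73 = 98 XOR 73 = eb
byte 1: (46 XOR d5) XOR 74 = 93 XOR 74 = e7
byte 2: (f2 XOR f4) XOR 61 = 06 XOR 61 = 67
byte 3: (f2 XOR b9) XOR 74 = 4b XOR 74 = 3f
byte 4: (10 XOR 99) XOR 75 = 89 XOR 75 = fc
byte 5: (90 XOR 82) XOR 73 = 12 XOR 73 = 61
byte 6: (e0 XOR be) XOR 20 = 5e XOR 20 = 7e
byte 7: (e6 XOR ff) XOR 74 = 19 XOR 74 = 6d
byte 8: (67 XOR d6) XOR 68 = b1 XOR 68 = d9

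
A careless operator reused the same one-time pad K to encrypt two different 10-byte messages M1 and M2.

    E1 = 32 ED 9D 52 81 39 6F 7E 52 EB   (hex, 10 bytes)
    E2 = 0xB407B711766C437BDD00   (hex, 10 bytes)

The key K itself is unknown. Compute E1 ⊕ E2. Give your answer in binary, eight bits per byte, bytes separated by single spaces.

E1 ⊕ E2 = (M1 ⊕ K) ⊕ (M2 ⊕ K) = M1 ⊕ M2 — the shared key cancels under XOR.
byte 0: 32 ⊕ b4 = 86
byte 1: ed ⊕ 07 = ea
byte 2: 9d ⊕ b7 = 2a
byte 3: 52 ⊕ 11 = 43
byte 4: 81 ⊕ 76 = f7
byte 5: 39 ⊕ 6c = 55
byte 6: 6f ⊕ 43 = 2c
byte 7: 7e ⊕ 7b = 05
byte 8: 52 ⊕ dd = 8f
byte 9: eb ⊕ 00 = eb

10000110 11101010 00101010 01000011 11110111 01010101 00101100 00000101 10001111 11101011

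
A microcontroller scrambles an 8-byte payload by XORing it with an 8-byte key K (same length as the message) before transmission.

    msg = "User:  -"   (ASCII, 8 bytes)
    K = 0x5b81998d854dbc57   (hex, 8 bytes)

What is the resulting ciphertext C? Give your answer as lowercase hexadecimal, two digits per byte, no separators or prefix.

0ef2fcffbf6d9c7a

byte 0: 55 xor 5b = 0e
byte 1: 73 xor 81 = f2
byte 2: 65 xor 99 = fc
byte 3: 72 xor 8d = ff
byte 4: 3a xor 85 = bf
byte 5: 20 xor 4d = 6d
byte 6: 20 xor bc = 9c
byte 7: 2d xor 57 = 7a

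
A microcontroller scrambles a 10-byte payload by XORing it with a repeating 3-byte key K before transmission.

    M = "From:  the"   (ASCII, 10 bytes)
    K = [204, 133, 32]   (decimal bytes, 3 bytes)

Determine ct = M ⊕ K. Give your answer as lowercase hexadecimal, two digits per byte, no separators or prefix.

8af74fa1bf00ecf148a9

The 3-byte key repeats, so the effective keystream is cc 85 20 cc 85 20 cc 85 20 cc.
byte 0: 46 XOR cc = 8a
byte 1: 72 XOR 85 = f7
byte 2: 6f XOR 20 = 4f
byte 3: 6d XOR cc = a1
byte 4: 3a XOR 85 = bf
byte 5: 20 XOR 20 = 00
byte 6: 20 XOR cc = ec
byte 7: 74 XOR 85 = f1
byte 8: 68 XOR 20 = 48
byte 9: 65 XOR cc = a9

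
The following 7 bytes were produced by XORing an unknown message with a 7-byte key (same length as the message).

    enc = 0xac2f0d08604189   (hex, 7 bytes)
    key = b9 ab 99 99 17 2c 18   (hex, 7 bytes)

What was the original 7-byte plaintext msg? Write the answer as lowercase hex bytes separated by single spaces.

XOR is its own inverse, so applying the key byte-wise gives the result directly.
ac xor b9 = 15
2f xor ab = 84
0d xor 99 = 94
08 xor 99 = 91
60 xor 17 = 77
41 xor 2c = 6d
89 xor 18 = 91

15 84 94 91 77 6d 91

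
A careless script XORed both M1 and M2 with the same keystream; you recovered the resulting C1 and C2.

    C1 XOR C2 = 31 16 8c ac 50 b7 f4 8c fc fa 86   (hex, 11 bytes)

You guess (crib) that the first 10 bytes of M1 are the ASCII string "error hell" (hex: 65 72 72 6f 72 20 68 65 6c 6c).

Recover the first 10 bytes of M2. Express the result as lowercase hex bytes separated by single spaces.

Since C1 ⊕ C2 = M1 ⊕ M2, XORing with the guessed M1 bytes yields the corresponding M2 bytes: M2 = (C1 ⊕ C2) ⊕ M1.
31 xor 65 = 54
16 xor 72 = 64
8c xor 72 = fe
ac xor 6f = c3
50 xor 72 = 22
b7 xor 20 = 97
f4 xor 68 = 9c
8c xor 65 = e9
fc xor 6c = 90
fa xor 6c = 96

54 64 fe c3 22 97 9c e9 90 96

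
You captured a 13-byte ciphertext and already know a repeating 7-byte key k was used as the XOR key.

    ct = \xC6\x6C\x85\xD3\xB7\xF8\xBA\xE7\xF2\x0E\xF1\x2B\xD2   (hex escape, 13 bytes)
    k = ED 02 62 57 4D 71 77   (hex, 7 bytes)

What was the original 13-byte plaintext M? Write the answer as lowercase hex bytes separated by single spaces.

The 7-byte key repeats, so the effective keystream is ed 02 62 57 4d 71 77 ed 02 62 57 4d 71.
byte 0: 198 XOR 237 =  43
byte 1: 108 XOR   2 = 110
byte 2: 133 XOR  98 = 231
byte 3: 211 XOR  87 = 132
byte 4: 183 XOR  77 = 250
byte 5: 248 XOR 113 = 137
byte 6: 186 XOR 119 = 205
byte 7: 231 XOR 237 =  10
byte 8: 242 XOR   2 = 240
byte 9:  14 XOR  98 = 108
byte 10: 241 XOR  87 = 166
byte 11:  43 XOR  77 = 102
byte 12: 210 XOR 113 = 163

2b 6e e7 84 fa 89 cd 0a f0 6c a6 66 a3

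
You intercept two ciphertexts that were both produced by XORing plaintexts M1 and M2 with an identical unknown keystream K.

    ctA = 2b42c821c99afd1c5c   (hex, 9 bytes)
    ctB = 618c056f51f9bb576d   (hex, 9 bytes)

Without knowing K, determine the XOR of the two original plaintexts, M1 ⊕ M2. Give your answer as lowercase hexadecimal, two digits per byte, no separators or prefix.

ctA ⊕ ctB = (M1 ⊕ K) ⊕ (M2 ⊕ K) = M1 ⊕ M2 — the shared key cancels under XOR.
2b xor 61 = 4a
42 xor 8c = ce
c8 xor 05 = cd
21 xor 6f = 4e
c9 xor 51 = 98
9a xor f9 = 63
fd xor bb = 46
1c xor 57 = 4b
5c xor 6d = 31

4acecd4e9863464b31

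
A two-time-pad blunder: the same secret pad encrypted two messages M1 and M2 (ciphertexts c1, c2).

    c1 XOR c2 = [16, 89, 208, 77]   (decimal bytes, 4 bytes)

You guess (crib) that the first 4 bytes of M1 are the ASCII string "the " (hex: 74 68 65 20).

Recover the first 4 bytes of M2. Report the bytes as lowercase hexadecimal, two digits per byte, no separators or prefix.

6431b56d

Since c1 ⊕ c2 = M1 ⊕ M2, XORing with the guessed M1 bytes yields the corresponding M2 bytes: M2 = (c1 ⊕ c2) ⊕ M1.
10 ⊕ 74 = 64
59 ⊕ 68 = 31
d0 ⊕ 65 = b5
4d ⊕ 20 = 6d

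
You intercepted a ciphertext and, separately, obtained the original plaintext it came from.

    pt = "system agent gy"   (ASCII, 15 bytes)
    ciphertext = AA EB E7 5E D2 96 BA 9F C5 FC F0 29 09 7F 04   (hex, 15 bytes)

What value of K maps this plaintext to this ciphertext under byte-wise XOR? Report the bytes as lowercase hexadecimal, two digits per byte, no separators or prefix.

Since ciphertext = pt ⊕ K, XORing both sides with pt gives K = pt ⊕ ciphertext.
byte 0: 01110011 XOR 10101010 = 11011001
byte 1: 01111001 XOR 11101011 = 10010010
byte 2: 01110011 XOR 11100111 = 10010100
byte 3: 01110100 XOR 01011110 = 00101010
byte 4: 01100101 XOR 11010010 = 10110111
byte 5: 01101101 XOR 10010110 = 11111011
byte 6: 00100000 XOR 10111010 = 10011010
byte 7: 01100001 XOR 10011111 = 11111110
byte 8: 01100111 XOR 11000101 = 10100010
byte 9: 01100101 XOR 11111100 = 10011001
byte 10: 01101110 XOR 11110000 = 10011110
byte 11: 01110100 XOR 00101001 = 01011101
byte 12: 00100000 XOR 00001001 = 00101001
byte 13: 01100111 XOR 01111111 = 00011000
byte 14: 01111001 XOR 00000100 = 01111101

d992942ab7fb9afea2999e5d29187d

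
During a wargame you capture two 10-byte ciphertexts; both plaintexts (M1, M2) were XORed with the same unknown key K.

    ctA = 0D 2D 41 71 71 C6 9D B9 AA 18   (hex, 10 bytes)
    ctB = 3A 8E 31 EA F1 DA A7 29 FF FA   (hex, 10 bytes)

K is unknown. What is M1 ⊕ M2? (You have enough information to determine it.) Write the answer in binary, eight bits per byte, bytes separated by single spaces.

ctA ⊕ ctB = (M1 ⊕ K) ⊕ (M2 ⊕ K) = M1 ⊕ M2 — the shared key cancels under XOR.
 13 XOR  58 =  55
 45 XOR 142 = 163
 65 XOR  49 = 112
113 XOR 234 = 155
113 XOR 241 = 128
198 XOR 218 =  28
157 XOR 167 =  58
185 XOR  41 = 144
170 XOR 255 =  85
 24 XOR 250 = 226

00110111 10100011 01110000 10011011 10000000 00011100 00111010 10010000 01010101 11100010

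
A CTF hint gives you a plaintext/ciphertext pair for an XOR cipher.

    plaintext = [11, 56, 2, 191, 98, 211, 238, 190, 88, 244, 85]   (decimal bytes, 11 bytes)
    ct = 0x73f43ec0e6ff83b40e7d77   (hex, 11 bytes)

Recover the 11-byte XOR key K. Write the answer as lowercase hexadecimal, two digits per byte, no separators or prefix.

Since ct = plaintext ⊕ K, XORing both sides with plaintext gives K = plaintext ⊕ ct.
 11 ⊕ 115 = 120
 56 ⊕ 244 = 204
  2 ⊕  62 =  60
191 ⊕ 192 = 127
 98 ⊕ 230 = 132
211 ⊕ 255 =  44
238 ⊕ 131 = 109
190 ⊕ 180 =  10
 88 ⊕  14 =  86
244 ⊕ 125 = 137
 85 ⊕ 119 =  34

78cc3c7f842c6d0a568922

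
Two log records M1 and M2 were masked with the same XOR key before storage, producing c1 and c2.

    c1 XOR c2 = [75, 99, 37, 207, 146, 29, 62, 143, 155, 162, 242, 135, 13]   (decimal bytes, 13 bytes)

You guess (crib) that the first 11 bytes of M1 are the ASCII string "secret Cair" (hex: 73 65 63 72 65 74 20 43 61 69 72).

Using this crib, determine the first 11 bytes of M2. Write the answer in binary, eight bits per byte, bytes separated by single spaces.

00111000 00000110 01000110 10111101 11110111 01101001 00011110 11001100 11111010 11001011 10000000

Since c1 ⊕ c2 = M1 ⊕ M2, XORing with the guessed M1 bytes yields the corresponding M2 bytes: M2 = (c1 ⊕ c2) ⊕ M1.
byte 0: 4b ⊕ 73 = 38
byte 1: 63 ⊕ 65 = 06
byte 2: 25 ⊕ 63 = 46
byte 3: cf ⊕ 72 = bd
byte 4: 92 ⊕ 65 = f7
byte 5: 1d ⊕ 74 = 69
byte 6: 3e ⊕ 20 = 1e
byte 7: 8f ⊕ 43 = cc
byte 8: 9b ⊕ 61 = fa
byte 9: a2 ⊕ 69 = cb
byte 10: f2 ⊕ 72 = 80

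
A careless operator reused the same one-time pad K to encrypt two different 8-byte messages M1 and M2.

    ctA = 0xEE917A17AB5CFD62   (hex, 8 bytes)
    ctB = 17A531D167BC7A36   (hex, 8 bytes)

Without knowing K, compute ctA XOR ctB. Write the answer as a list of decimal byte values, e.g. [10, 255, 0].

[249, 52, 75, 198, 204, 224, 135, 84]

ctA ⊕ ctB = (M1 ⊕ K) ⊕ (M2 ⊕ K) = M1 ⊕ M2 — the shared key cancels under XOR.
byte 0: ee ⊕ 17 = f9
byte 1: 91 ⊕ a5 = 34
byte 2: 7a ⊕ 31 = 4b
byte 3: 17 ⊕ d1 = c6
byte 4: ab ⊕ 67 = cc
byte 5: 5c ⊕ bc = e0
byte 6: fd ⊕ 7a = 87
byte 7: 62 ⊕ 36 = 54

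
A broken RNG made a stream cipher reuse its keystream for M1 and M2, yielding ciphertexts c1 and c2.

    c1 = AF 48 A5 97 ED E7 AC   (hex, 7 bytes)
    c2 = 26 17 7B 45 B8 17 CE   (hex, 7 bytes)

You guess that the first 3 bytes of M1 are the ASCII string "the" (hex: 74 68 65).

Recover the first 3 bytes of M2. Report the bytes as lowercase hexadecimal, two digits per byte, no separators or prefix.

First, c1 ⊕ c2 = (M1 ⊕ K) ⊕ (M2 ⊕ K) = M1 ⊕ M2, so the key drops out. Then M2 = (M1 ⊕ M2) ⊕ M1 over the first 3 bytes.
byte 0: (af ^ 26) ^ 74 = 89 ^ 74 = fd
byte 1: (48 ^ 17) ^ 68 = 5f ^ 68 = 37
byte 2: (a5 ^ 7b) ^ 65 = de ^ 65 = bb

fd37bb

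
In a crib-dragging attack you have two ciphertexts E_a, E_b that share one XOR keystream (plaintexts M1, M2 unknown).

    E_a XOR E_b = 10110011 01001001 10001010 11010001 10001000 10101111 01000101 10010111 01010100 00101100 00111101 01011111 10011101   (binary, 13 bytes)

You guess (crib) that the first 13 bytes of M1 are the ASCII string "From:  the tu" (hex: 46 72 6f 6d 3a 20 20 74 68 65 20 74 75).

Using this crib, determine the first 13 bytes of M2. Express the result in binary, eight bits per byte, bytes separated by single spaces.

Since E_a ⊕ E_b = M1 ⊕ M2, XORing with the guessed M1 bytes yields the corresponding M2 bytes: M2 = (E_a ⊕ E_b) ⊕ M1.
10110011 XOR 01000110 = 11110101
01001001 XOR 01110010 = 00111011
10001010 XOR 01101111 = 11100101
11010001 XOR 01101101 = 10111100
10001000 XOR 00111010 = 10110010
10101111 XOR 00100000 = 10001111
01000101 XOR 00100000 = 01100101
10010111 XOR 01110100 = 11100011
01010100 XOR 01101000 = 00111100
00101100 XOR 01100101 = 01001001
00111101 XOR 00100000 = 00011101
01011111 XOR 01110100 = 00101011
10011101 XOR 01110101 = 11101000

11110101 00111011 11100101 10111100 10110010 10001111 01100101 11100011 00111100 01001001 00011101 00101011 11101000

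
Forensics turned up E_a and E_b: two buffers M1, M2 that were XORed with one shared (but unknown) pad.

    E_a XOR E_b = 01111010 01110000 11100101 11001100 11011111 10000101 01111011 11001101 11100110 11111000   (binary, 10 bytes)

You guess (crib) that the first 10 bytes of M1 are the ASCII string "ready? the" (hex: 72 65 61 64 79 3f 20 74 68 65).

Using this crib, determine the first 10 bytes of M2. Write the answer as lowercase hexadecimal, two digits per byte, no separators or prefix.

Since E_a ⊕ E_b = M1 ⊕ M2, XORing with the guessed M1 bytes yields the corresponding M2 bytes: M2 = (E_a ⊕ E_b) ⊕ M1.
122 ^ 114 =   8
112 ^ 101 =  21
229 ^  97 = 132
204 ^ 100 = 168
223 ^ 121 = 166
133 ^  63 = 186
123 ^  32 =  91
205 ^ 116 = 185
230 ^ 104 = 142
248 ^ 101 = 157

081584a8a6ba5bb98e9d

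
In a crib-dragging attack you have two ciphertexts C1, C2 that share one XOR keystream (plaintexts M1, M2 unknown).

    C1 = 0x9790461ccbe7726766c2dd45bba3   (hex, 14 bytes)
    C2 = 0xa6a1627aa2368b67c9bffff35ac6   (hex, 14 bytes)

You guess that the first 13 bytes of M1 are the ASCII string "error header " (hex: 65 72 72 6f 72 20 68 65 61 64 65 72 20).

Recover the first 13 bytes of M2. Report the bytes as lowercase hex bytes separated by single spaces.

First, C1 ⊕ C2 = (M1 ⊕ K) ⊕ (M2 ⊕ K) = M1 ⊕ M2, so the key drops out. Then M2 = (M1 ⊕ M2) ⊕ M1 over the first 13 bytes.
byte 0: (97 xor a6) xor 65 = 31 xor 65 = 54
byte 1: (90 xor a1) xor 72 = 31 xor 72 = 43
byte 2: (46 xor 62) xor 72 = 24 xor 72 = 56
byte 3: (1c xor 7a) xor 6f = 66 xor 6f = 09
byte 4: (cb xor a2) xor 72 = 69 xor 72 = 1b
byte 5: (e7 xor 36) xor 20 = d1 xor 20 = f1
byte 6: (72 xor 8b) xor 68 = f9 xor 68 = 91
byte 7: (67 xor 67) xor 65 = 00 xor 65 = 65
byte 8: (66 xor c9) xor 61 = af xor 61 = ce
byte 9: (c2 xor bf) xor 64 = 7d xor 64 = 19
byte 10: (dd xor ff) xor 65 = 22 xor 65 = 47
byte 11: (45 xor f3) xor 72 = b6 xor 72 = c4
byte 12: (bb xor 5a) xor 20 = e1 xor 20 = c1

54 43 56 09 1b f1 91 65 ce 19 47 c4 c1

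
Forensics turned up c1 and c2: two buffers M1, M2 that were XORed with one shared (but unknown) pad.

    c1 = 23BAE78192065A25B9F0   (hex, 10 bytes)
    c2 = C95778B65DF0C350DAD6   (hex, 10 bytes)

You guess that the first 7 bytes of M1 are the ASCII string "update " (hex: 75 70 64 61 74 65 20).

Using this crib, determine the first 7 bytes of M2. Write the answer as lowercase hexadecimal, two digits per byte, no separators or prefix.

First, c1 ⊕ c2 = (M1 ⊕ K) ⊕ (M2 ⊕ K) = M1 ⊕ M2, so the key drops out. Then M2 = (M1 ⊕ M2) ⊕ M1 over the first 7 bytes.
byte 0: (23 XOR c9) XOR 75 = ea XOR 75 = 9f
byte 1: (ba XOR 57) XOR 70 = ed XOR 70 = 9d
byte 2: (e7 XOR 78) XOR 64 = 9f XOR 64 = fb
byte 3: (81 XOR b6) XOR 61 = 37 XOR 61 = 56
byte 4: (92 XOR 5d) XOR 74 = cf XOR 74 = bb
byte 5: (06 XOR f0) XOR 65 = f6 XOR 65 = 93
byte 6: (5a XOR c3) XOR 20 = 99 XOR 20 = b9

9f9dfb56bb93b9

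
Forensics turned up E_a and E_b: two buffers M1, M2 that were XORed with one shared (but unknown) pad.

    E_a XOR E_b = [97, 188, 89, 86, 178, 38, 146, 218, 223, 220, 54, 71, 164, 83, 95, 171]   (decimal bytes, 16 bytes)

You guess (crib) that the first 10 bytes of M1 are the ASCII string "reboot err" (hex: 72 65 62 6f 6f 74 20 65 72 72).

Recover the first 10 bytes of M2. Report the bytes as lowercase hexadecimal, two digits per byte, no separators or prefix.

13d93b39dd52b2bfadae

Since E_a ⊕ E_b = M1 ⊕ M2, XORing with the guessed M1 bytes yields the corresponding M2 bytes: M2 = (E_a ⊕ E_b) ⊕ M1.
 97 ⊕ 114 =  19
188 ⊕ 101 = 217
 89 ⊕  98 =  59
 86 ⊕ 111 =  57
178 ⊕ 111 = 221
 38 ⊕ 116 =  82
146 ⊕  32 = 178
218 ⊕ 101 = 191
223 ⊕ 114 = 173
220 ⊕ 114 = 174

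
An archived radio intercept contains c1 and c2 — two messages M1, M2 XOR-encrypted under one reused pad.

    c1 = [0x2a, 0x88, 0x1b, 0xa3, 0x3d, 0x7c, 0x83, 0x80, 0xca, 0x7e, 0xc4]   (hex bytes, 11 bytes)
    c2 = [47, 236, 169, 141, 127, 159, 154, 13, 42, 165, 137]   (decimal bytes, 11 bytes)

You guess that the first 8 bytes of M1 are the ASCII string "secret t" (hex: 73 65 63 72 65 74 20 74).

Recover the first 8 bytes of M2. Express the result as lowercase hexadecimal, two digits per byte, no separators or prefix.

First, c1 ⊕ c2 = (M1 ⊕ K) ⊕ (M2 ⊕ K) = M1 ⊕ M2, so the key drops out. Then M2 = (M1 ⊕ M2) ⊕ M1 over the first 8 bytes.
byte 0: (2a ⊕ 2f) ⊕ 73 = 05 ⊕ 73 = 76
byte 1: (88 ⊕ ec) ⊕ 65 = 64 ⊕ 65 = 01
byte 2: (1b ⊕ a9) ⊕ 63 = b2 ⊕ 63 = d1
byte 3: (a3 ⊕ 8d) ⊕ 72 = 2e ⊕ 72 = 5c
byte 4: (3d ⊕ 7f) ⊕ 65 = 42 ⊕ 65 = 27
byte 5: (7c ⊕ 9f) ⊕ 74 = e3 ⊕ 74 = 97
byte 6: (83 ⊕ 9a) ⊕ 20 = 19 ⊕ 20 = 39
byte 7: (80 ⊕ 0d) ⊕ 74 = 8d ⊕ 74 = f9

7601d15c279739f9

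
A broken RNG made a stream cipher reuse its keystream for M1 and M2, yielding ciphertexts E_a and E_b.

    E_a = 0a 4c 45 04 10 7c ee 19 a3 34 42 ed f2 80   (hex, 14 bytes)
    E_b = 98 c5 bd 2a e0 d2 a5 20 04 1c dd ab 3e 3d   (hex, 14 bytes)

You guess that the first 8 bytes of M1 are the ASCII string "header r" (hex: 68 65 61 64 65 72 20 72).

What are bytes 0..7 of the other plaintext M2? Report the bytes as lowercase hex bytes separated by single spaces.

fa ec 99 4a 95 dc 6b 4b

First, E_a ⊕ E_b = (M1 ⊕ K) ⊕ (M2 ⊕ K) = M1 ⊕ M2, so the key drops out. Then M2 = (M1 ⊕ M2) ⊕ M1 over the first 8 bytes.
byte 0: (0a ⊕ 98) ⊕ 68 = 92 ⊕ 68 = fa
byte 1: (4c ⊕ c5) ⊕ 65 = 89 ⊕ 65 = ec
byte 2: (45 ⊕ bd) ⊕ 61 = f8 ⊕ 61 = 99
byte 3: (04 ⊕ 2a) ⊕ 64 = 2e ⊕ 64 = 4a
byte 4: (10 ⊕ e0) ⊕ 65 = f0 ⊕ 65 = 95
byte 5: (7c ⊕ d2) ⊕ 72 = ae ⊕ 72 = dc
byte 6: (ee ⊕ a5) ⊕ 20 = 4b ⊕ 20 = 6b
byte 7: (19 ⊕ 20) ⊕ 72 = 39 ⊕ 72 = 4b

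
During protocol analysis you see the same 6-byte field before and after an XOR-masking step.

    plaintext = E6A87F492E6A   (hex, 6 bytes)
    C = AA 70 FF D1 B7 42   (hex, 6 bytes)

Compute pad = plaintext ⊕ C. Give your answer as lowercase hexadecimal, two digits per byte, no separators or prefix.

Since C = plaintext ⊕ pad, XORing both sides with plaintext gives pad = plaintext ⊕ C.
230 xor 170 =  76
168 xor 112 = 216
127 xor 255 = 128
 73 xor 209 = 152
 46 xor 183 = 153
106 xor  66 =  40

4cd880989928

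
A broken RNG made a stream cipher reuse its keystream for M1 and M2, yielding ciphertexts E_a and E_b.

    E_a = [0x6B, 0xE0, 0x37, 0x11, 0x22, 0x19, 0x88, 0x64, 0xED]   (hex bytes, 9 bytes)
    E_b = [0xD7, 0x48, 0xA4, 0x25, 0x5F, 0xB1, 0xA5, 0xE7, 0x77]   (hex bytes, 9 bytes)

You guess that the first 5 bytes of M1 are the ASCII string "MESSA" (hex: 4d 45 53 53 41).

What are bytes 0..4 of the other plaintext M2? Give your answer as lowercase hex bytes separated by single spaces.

First, E_a ⊕ E_b = (M1 ⊕ K) ⊕ (M2 ⊕ K) = M1 ⊕ M2, so the key drops out. Then M2 = (M1 ⊕ M2) ⊕ M1 over the first 5 bytes.
byte 0: (6b ^ d7) ^ 4d = bc ^ 4d = f1
byte 1: (e0 ^ 48) ^ 45 = a8 ^ 45 = ed
byte 2: (37 ^ a4) ^ 53 = 93 ^ 53 = c0
byte 3: (11 ^ 25) ^ 53 = 34 ^ 53 = 67
byte 4: (22 ^ 5f) ^ 41 = 7d ^ 41 = 3c

f1 ed c0 67 3c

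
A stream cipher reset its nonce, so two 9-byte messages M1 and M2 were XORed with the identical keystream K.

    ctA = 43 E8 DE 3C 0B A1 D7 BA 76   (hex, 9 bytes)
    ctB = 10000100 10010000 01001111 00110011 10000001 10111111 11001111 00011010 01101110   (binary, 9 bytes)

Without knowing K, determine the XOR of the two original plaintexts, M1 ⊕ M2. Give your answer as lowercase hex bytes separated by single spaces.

c7 78 91 0f 8a 1e 18 a0 18

ctA ⊕ ctB = (M1 ⊕ K) ⊕ (M2 ⊕ K) = M1 ⊕ M2 — the shared key cancels under XOR.
byte 0: 43 XOR 84 = c7
byte 1: e8 XOR 90 = 78
byte 2: de XOR 4f = 91
byte 3: 3c XOR 33 = 0f
byte 4: 0b XOR 81 = 8a
byte 5: a1 XOR bf = 1e
byte 6: d7 XOR cf = 18
byte 7: ba XOR 1a = a0
byte 8: 76 XOR 6e = 18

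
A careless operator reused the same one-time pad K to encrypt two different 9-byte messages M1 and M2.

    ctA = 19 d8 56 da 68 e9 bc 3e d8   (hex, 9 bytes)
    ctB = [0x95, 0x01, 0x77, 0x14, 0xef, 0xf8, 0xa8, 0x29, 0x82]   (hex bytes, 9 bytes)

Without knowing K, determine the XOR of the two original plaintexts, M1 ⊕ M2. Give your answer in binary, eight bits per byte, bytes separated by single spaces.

10001100 11011001 00100001 11001110 10000111 00010001 00010100 00010111 01011010

ctA ⊕ ctB = (M1 ⊕ K) ⊕ (M2 ⊕ K) = M1 ⊕ M2 — the shared key cancels under XOR.
00011001 XOR 10010101 = 10001100
11011000 XOR 00000001 = 11011001
01010110 XOR 01110111 = 00100001
11011010 XOR 00010100 = 11001110
01101000 XOR 11101111 = 10000111
11101001 XOR 11111000 = 00010001
10111100 XOR 10101000 = 00010100
00111110 XOR 00101001 = 00010111
11011000 XOR 10000010 = 01011010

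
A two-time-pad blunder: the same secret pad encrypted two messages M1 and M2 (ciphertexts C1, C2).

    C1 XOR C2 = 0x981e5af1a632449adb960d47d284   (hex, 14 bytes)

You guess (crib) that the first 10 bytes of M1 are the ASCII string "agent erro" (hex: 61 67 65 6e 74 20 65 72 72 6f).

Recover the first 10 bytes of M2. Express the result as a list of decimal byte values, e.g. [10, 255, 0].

[249, 121, 63, 159, 210, 18, 33, 232, 169, 249]

Since C1 ⊕ C2 = M1 ⊕ M2, XORing with the guessed M1 bytes yields the corresponding M2 bytes: M2 = (C1 ⊕ C2) ⊕ M1.
152 XOR  97 = 249
 30 XOR 103 = 121
 90 XOR 101 =  63
241 XOR 110 = 159
166 XOR 116 = 210
 50 XOR  32 =  18
 68 XOR 101 =  33
154 XOR 114 = 232
219 XOR 114 = 169
150 XOR 111 = 249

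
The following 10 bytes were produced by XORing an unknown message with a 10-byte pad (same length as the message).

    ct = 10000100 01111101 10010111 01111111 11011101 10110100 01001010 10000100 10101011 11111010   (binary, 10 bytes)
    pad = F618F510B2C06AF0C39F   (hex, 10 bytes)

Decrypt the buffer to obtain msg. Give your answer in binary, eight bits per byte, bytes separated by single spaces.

byte 0: 84 XOR f6 = 72
byte 1: 7d XOR 18 = 65
byte 2: 97 XOR f5 = 62
byte 3: 7f XOR 10 = 6f
byte 4: dd XOR b2 = 6f
byte 5: b4 XOR c0 = 74
byte 6: 4a XOR 6a = 20
byte 7: 84 XOR f0 = 74
byte 8: ab XOR c3 = 68
byte 9: fa XOR 9f = 65

01110010 01100101 01100010 01101111 01101111 01110100 00100000 01110100 01101000 01100101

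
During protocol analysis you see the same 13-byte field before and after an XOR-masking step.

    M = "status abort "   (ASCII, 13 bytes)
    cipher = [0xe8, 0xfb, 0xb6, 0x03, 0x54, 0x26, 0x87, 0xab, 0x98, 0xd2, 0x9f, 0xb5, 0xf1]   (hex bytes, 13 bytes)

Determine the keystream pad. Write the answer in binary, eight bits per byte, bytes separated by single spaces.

10011011 10001111 11010111 01110111 00100001 01010101 10100111 11001010 11111010 10111101 11101101 11000001 11010001

Since cipher = M ⊕ pad, XORing both sides with M gives pad = M ⊕ cipher.
73 XOR e8 = 9b
74 XOR fb = 8f
61 XOR b6 = d7
74 XOR 03 = 77
75 XOR 54 = 21
73 XOR 26 = 55
20 XOR 87 = a7
61 XOR ab = ca
62 XOR 98 = fa
6f XOR d2 = bd
72 XOR 9f = ed
74 XOR b5 = c1
20 XOR f1 = d1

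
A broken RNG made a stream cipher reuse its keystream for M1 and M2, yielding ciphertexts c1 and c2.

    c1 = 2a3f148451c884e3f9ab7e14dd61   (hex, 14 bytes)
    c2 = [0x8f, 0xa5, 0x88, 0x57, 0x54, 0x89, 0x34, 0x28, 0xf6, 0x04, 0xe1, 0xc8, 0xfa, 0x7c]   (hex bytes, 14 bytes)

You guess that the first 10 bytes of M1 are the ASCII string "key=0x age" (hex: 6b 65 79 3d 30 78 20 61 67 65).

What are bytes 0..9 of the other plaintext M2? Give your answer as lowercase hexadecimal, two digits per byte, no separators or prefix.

First, c1 ⊕ c2 = (M1 ⊕ K) ⊕ (M2 ⊕ K) = M1 ⊕ M2, so the key drops out. Then M2 = (M1 ⊕ M2) ⊕ M1 over the first 10 bytes.
byte 0: (2a ⊕ 8f) ⊕ 6b = a5 ⊕ 6b = ce
byte 1: (3f ⊕ a5) ⊕ 65 = 9a ⊕ 65 = ff
byte 2: (14 ⊕ 88) ⊕ 79 = 9c ⊕ 79 = e5
byte 3: (84 ⊕ 57) ⊕ 3d = d3 ⊕ 3d = ee
byte 4: (51 ⊕ 54) ⊕ 30 = 05 ⊕ 30 = 35
byte 5: (c8 ⊕ 89) ⊕ 78 = 41 ⊕ 78 = 39
byte 6: (84 ⊕ 34) ⊕ 20 = b0 ⊕ 20 = 90
byte 7: (e3 ⊕ 28) ⊕ 61 = cb ⊕ 61 = aa
byte 8: (f9 ⊕ f6) ⊕ 67 = 0f ⊕ 67 = 68
byte 9: (ab ⊕ 04) ⊕ 65 = af ⊕ 65 = ca

ceffe5ee353990aa68ca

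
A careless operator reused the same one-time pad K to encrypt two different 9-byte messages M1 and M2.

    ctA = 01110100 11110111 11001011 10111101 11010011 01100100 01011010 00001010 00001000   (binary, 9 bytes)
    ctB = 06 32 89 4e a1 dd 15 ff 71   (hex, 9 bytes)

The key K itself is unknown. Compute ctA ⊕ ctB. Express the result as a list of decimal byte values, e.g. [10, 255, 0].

[114, 197, 66, 243, 114, 185, 79, 245, 121]

ctA ⊕ ctB = (M1 ⊕ K) ⊕ (M2 ⊕ K) = M1 ⊕ M2 — the shared key cancels under XOR.
74 ^ 06 = 72
f7 ^ 32 = c5
cb ^ 89 = 42
bd ^ 4e = f3
d3 ^ a1 = 72
64 ^ dd = b9
5a ^ 15 = 4f
0a ^ ff = f5
08 ^ 71 = 79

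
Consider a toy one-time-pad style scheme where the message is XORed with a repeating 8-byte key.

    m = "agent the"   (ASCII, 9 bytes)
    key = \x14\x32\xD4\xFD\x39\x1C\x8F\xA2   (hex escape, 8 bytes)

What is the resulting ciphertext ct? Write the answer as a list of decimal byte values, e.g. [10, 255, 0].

The 8-byte key repeats, so the effective keystream is 14 32 d4 fd 39 1c 8f a2 14.
byte 0:  97 ⊕  20 = 117
byte 1: 103 ⊕  50 =  85
byte 2: 101 ⊕ 212 = 177
byte 3: 110 ⊕ 253 = 147
byte 4: 116 ⊕  57 =  77
byte 5:  32 ⊕  28 =  60
byte 6: 116 ⊕ 143 = 251
byte 7: 104 ⊕ 162 = 202
byte 8: 101 ⊕  20 = 113

[117, 85, 177, 147, 77, 60, 251, 202, 113]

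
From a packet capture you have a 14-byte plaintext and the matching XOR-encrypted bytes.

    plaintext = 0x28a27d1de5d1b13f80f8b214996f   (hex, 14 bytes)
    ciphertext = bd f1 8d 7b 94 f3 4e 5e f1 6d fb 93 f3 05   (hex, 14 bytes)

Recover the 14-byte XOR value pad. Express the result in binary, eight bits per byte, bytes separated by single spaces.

10010101 01010011 11110000 01100110 01110001 00100010 11111111 01100001 01110001 10010101 01001001 10000111 01101010 01101010

Since ciphertext = plaintext ⊕ pad, XORing both sides with plaintext gives pad = plaintext ⊕ ciphertext.
28 XOR bd = 95
a2 XOR f1 = 53
7d XOR 8d = f0
1d XOR 7b = 66
e5 XOR 94 = 71
d1 XOR f3 = 22
b1 XOR 4e = ff
3f XOR 5e = 61
80 XOR f1 = 71
f8 XOR 6d = 95
b2 XOR fb = 49
14 XOR 93 = 87
99 XOR f3 = 6a
6f XOR 05 = 6a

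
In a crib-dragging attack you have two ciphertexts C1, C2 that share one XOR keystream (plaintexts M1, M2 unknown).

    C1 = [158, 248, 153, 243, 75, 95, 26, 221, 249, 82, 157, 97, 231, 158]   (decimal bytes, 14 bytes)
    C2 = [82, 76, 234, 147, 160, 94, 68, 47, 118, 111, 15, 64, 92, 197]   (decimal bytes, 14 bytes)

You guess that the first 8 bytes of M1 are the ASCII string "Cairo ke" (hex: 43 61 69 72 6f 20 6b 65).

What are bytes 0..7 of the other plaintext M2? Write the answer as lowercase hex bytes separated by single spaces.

8f d5 1a 12 84 21 35 97

First, C1 ⊕ C2 = (M1 ⊕ K) ⊕ (M2 ⊕ K) = M1 ⊕ M2, so the key drops out. Then M2 = (M1 ⊕ M2) ⊕ M1 over the first 8 bytes.
byte 0: (9e XOR 52) XOR 43 = cc XOR 43 = 8f
byte 1: (f8 XOR 4c) XOR 61 = b4 XOR 61 = d5
byte 2: (99 XOR ea) XOR 69 = 73 XOR 69 = 1a
byte 3: (f3 XOR 93) XOR 72 = 60 XOR 72 = 12
byte 4: (4b XOR a0) XOR 6f = eb XOR 6f = 84
byte 5: (5f XOR 5e) XOR 20 = 01 XOR 20 = 21
byte 6: (1a XOR 44) XOR 6b = 5e XOR 6b = 35
byte 7: (dd XOR 2f) XOR 65 = f2 XOR 65 = 97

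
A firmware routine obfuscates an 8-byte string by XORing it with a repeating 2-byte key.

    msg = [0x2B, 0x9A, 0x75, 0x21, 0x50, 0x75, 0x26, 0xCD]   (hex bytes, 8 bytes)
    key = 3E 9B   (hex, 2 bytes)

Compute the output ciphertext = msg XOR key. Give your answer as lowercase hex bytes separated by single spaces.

The 2-byte key repeats, so the effective keystream is 3e 9b 3e 9b 3e 9b 3e 9b.
byte 0: 00101011 ^ 00111110 = 00010101
byte 1: 10011010 ^ 10011011 = 00000001
byte 2: 01110101 ^ 00111110 = 01001011
byte 3: 00100001 ^ 10011011 = 10111010
byte 4: 01010000 ^ 00111110 = 01101110
byte 5: 01110101 ^ 10011011 = 11101110
byte 6: 00100110 ^ 00111110 = 00011000
byte 7: 11001101 ^ 10011011 = 01010110

15 01 4b ba 6e ee 18 56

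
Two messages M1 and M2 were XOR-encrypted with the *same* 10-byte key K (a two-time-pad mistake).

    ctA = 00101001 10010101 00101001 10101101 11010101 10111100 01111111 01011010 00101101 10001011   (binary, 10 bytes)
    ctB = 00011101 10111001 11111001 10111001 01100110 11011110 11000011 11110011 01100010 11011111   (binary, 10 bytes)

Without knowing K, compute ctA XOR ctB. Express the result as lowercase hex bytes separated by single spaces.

ctA ⊕ ctB = (M1 ⊕ K) ⊕ (M2 ⊕ K) = M1 ⊕ M2 — the shared key cancels under XOR.
byte 0:  41 ⊕  29 =  52
byte 1: 149 ⊕ 185 =  44
byte 2:  41 ⊕ 249 = 208
byte 3: 173 ⊕ 185 =  20
byte 4: 213 ⊕ 102 = 179
byte 5: 188 ⊕ 222 =  98
byte 6: 127 ⊕ 195 = 188
byte 7:  90 ⊕ 243 = 169
byte 8:  45 ⊕  98 =  79
byte 9: 139 ⊕ 223 =  84

34 2c d0 14 b3 62 bc a9 4f 54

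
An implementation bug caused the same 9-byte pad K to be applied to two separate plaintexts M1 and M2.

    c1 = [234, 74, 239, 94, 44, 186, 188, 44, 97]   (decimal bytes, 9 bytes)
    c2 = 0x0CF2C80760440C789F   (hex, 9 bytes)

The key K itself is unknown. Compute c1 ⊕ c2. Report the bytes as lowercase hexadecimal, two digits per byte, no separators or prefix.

c1 ⊕ c2 = (M1 ⊕ K) ⊕ (M2 ⊕ K) = M1 ⊕ M2 — the shared key cancels under XOR.
ea XOR 0c = e6
4a XOR f2 = b8
ef XOR c8 = 27
5e XOR 07 = 59
2c XOR 60 = 4c
ba XOR 44 = fe
bc XOR 0c = b0
2c XOR 78 = 54
61 XOR 9f = fe

e6b827594cfeb054fe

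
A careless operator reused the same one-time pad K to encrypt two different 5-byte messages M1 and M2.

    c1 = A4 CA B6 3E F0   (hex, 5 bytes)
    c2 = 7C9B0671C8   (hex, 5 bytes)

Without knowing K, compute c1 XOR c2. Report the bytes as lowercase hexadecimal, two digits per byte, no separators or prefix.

d851b04f38

c1 ⊕ c2 = (M1 ⊕ K) ⊕ (M2 ⊕ K) = M1 ⊕ M2 — the shared key cancels under XOR.
a4 xor 7c = d8
ca xor 9b = 51
b6 xor 06 = b0
3e xor 71 = 4f
f0 xor c8 = 38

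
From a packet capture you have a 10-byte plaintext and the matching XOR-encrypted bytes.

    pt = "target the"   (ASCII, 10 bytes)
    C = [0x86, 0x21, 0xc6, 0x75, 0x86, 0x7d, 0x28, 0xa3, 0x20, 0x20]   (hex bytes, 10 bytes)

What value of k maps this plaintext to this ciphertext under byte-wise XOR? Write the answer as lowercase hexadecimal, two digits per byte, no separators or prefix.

f240b412e30908d74845

Since C = pt ⊕ k, XORing both sides with pt gives k = pt ⊕ C.
74 XOR 86 = f2
61 XOR 21 = 40
72 XOR c6 = b4
67 XOR 75 = 12
65 XOR 86 = e3
74 XOR 7d = 09
20 XOR 28 = 08
74 XOR a3 = d7
68 XOR 20 = 48
65 XOR 20 = 45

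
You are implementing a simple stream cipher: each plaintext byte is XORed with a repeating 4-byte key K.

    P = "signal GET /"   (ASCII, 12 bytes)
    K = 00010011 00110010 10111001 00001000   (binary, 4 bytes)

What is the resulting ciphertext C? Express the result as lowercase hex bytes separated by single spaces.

60 5b de 66 72 5e 99 4f 56 66 99 27

The 4-byte key repeats, so the effective keystream is 13 32 b9 08 13 32 b9 08 13 32 b9 08.
byte 0: 115 XOR  19 =  96
byte 1: 105 XOR  50 =  91
byte 2: 103 XOR 185 = 222
byte 3: 110 XOR   8 = 102
byte 4:  97 XOR  19 = 114
byte 5: 108 XOR  50 =  94
byte 6:  32 XOR 185 = 153
byte 7:  71 XOR   8 =  79
byte 8:  69 XOR  19 =  86
byte 9:  84 XOR  50 = 102
byte 10:  32 XOR 185 = 153
byte 11:  47 XOR   8 =  39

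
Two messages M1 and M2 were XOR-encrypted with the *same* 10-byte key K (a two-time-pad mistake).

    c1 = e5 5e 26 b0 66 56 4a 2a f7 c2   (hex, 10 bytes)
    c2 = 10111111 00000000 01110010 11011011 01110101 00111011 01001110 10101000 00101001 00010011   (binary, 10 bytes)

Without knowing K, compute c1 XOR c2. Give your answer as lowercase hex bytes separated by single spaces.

5a 5e 54 6b 13 6d 04 82 de d1

c1 ⊕ c2 = (M1 ⊕ K) ⊕ (M2 ⊕ K) = M1 ⊕ M2 — the shared key cancels under XOR.
e5 ⊕ bf = 5a
5e ⊕ 00 = 5e
26 ⊕ 72 = 54
b0 ⊕ db = 6b
66 ⊕ 75 = 13
56 ⊕ 3b = 6d
4a ⊕ 4e = 04
2a ⊕ a8 = 82
f7 ⊕ 29 = de
c2 ⊕ 13 = d1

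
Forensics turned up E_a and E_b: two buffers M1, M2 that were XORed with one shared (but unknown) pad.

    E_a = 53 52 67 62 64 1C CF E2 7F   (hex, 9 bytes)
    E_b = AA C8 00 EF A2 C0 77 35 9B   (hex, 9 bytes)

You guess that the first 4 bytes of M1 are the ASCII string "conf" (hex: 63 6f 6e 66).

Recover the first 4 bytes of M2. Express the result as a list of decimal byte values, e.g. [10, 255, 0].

First, E_a ⊕ E_b = (M1 ⊕ K) ⊕ (M2 ⊕ K) = M1 ⊕ M2, so the key drops out. Then M2 = (M1 ⊕ M2) ⊕ M1 over the first 4 bytes.
byte 0: (53 ⊕ aa) ⊕ 63 = f9 ⊕ 63 = 9a
byte 1: (52 ⊕ c8) ⊕ 6f = 9a ⊕ 6f = f5
byte 2: (67 ⊕ 00) ⊕ 6e = 67 ⊕ 6e = 09
byte 3: (62 ⊕ ef) ⊕ 66 = 8d ⊕ 66 = eb

[154, 245, 9, 235]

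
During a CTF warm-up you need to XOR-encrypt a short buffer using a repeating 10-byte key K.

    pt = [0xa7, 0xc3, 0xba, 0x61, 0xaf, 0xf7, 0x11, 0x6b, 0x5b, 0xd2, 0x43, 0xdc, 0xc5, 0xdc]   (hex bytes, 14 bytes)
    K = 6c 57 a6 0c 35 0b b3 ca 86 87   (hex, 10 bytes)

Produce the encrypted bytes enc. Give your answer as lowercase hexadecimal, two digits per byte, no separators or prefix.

cb941c6d9afca2a1dd552f8b63d0

The 10-byte key repeats, so the effective keystream is 6c 57 a6 0c 35 0b b3 ca 86 87 6c 57 a6 0c.
byte 0: a7 XOR 6c = cb
byte 1: c3 XOR 57 = 94
byte 2: ba XOR a6 = 1c
byte 3: 61 XOR 0c = 6d
byte 4: af XOR 35 = 9a
byte 5: f7 XOR 0b = fc
byte 6: 11 XOR b3 = a2
byte 7: 6b XOR ca = a1
byte 8: 5b XOR 86 = dd
byte 9: d2 XOR 87 = 55
byte 10: 43 XOR 6c = 2f
byte 11: dc XOR 57 = 8b
byte 12: c5 XOR a6 = 63
byte 13: dc XOR 0c = d0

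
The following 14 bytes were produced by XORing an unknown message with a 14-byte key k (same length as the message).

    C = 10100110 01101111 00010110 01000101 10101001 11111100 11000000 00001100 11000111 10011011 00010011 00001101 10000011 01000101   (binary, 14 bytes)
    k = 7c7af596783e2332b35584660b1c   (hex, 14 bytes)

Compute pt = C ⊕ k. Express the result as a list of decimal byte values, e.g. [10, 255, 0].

a6 xor 7c = da
6f xor 7a = 15
16 xor f5 = e3
45 xor 96 = d3
a9 xor 78 = d1
fc xor 3e = c2
c0 xor 23 = e3
0c xor 32 = 3e
c7 xor b3 = 74
9b xor 55 = ce
13 xor 84 = 97
0d xor 66 = 6b
83 xor 0b = 88
45 xor 1c = 59

[218, 21, 227, 211, 209, 194, 227, 62, 116, 206, 151, 107, 136, 89]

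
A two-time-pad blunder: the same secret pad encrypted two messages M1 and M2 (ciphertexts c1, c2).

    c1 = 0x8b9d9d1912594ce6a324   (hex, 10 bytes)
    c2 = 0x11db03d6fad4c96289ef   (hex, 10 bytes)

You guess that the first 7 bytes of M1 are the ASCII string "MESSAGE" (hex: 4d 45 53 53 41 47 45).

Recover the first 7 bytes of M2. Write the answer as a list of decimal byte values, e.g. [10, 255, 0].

First, c1 ⊕ c2 = (M1 ⊕ K) ⊕ (M2 ⊕ K) = M1 ⊕ M2, so the key drops out. Then M2 = (M1 ⊕ M2) ⊕ M1 over the first 7 bytes.
byte 0: (8b ^ 11) ^ 4d = 9a ^ 4d = d7
byte 1: (9d ^ db) ^ 45 = 46 ^ 45 = 03
byte 2: (9d ^ 03) ^ 53 = 9e ^ 53 = cd
byte 3: (19 ^ d6) ^ 53 = cf ^ 53 = 9c
byte 4: (12 ^ fa) ^ 41 = e8 ^ 41 = a9
byte 5: (59 ^ d4) ^ 47 = 8d ^ 47 = ca
byte 6: (4c ^ c9) ^ 45 = 85 ^ 45 = c0

[215, 3, 205, 156, 169, 202, 192]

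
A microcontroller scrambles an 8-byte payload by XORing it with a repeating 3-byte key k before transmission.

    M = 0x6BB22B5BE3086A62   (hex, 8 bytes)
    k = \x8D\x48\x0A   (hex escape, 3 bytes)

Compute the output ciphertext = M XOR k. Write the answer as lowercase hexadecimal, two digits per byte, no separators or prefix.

The 3-byte key repeats, so the effective keystream is 8d 48 0a 8d 48 0a 8d 48.
byte 0: 6b XOR 8d = e6
byte 1: b2 XOR 48 = fa
byte 2: 2b XOR 0a = 21
byte 3: 5b XOR 8d = d6
byte 4: e3 XOR 48 = ab
byte 5: 08 XOR 0a = 02
byte 6: 6a XOR 8d = e7
byte 7: 62 XOR 48 = 2a

e6fa21d6ab02e72a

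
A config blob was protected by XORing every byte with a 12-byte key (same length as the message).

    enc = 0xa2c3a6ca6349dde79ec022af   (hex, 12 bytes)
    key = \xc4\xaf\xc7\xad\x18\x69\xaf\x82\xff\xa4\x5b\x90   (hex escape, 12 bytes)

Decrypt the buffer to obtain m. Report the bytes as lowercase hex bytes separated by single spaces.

a2 ⊕ c4 = 66
c3 ⊕ af = 6c
a6 ⊕ c7 = 61
ca ⊕ ad = 67
63 ⊕ 18 = 7b
49 ⊕ 69 = 20
dd ⊕ af = 72
e7 ⊕ 82 = 65
9e ⊕ ff = 61
c0 ⊕ a4 = 64
22 ⊕ 5b = 79
af ⊕ 90 = 3f

66 6c 61 67 7b 20 72 65 61 64 79 3f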